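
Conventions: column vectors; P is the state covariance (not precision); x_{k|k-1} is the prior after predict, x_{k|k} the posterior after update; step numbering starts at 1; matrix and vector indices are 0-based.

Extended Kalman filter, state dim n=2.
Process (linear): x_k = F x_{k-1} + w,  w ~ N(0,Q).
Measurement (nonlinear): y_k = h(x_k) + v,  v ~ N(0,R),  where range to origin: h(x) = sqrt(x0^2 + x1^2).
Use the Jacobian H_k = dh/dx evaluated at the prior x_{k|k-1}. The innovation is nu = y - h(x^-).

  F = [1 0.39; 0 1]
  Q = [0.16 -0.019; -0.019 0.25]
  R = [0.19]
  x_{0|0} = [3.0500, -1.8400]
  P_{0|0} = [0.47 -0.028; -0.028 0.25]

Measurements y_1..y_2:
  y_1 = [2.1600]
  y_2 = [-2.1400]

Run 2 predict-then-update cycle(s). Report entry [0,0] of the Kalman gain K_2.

step 1: x^-=[2.3324, -1.8400]  P^-=[0.6462 0.0505; 0.0505 0.5000]  H_jac=[0.7851 -0.6194]  S=[0.7310]  K=[0.6512; -0.3694]  nu=[-0.8108]  x^+=[1.8044, -1.5405]  P^+=[0.3362 0.2264; 0.2264 0.4002]
step 2: x^-=[1.2036, -1.5405]  P^-=[0.7336 0.3635; 0.3635 0.6502]  H_jac=[0.6157 -0.7880]  S=[0.5192]  K=[0.3183; -0.5559]  nu=[-4.0949]  x^+=[-0.0998, 0.7360]  P^+=[0.6810 0.4553; 0.4553 0.4898]

K[0,0] = 0.3183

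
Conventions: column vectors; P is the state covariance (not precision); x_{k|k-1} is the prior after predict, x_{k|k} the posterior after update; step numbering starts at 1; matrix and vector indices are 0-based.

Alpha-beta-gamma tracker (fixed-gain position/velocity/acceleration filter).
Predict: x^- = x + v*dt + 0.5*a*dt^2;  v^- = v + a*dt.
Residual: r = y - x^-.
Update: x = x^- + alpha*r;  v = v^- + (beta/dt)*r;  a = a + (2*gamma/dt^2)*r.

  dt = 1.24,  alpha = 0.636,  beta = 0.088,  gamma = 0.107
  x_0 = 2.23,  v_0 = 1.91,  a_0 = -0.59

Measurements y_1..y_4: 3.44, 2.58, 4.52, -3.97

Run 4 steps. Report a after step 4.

step 1: x_pred=4.1448  r=-0.7048  x^+=3.6966  v^+=1.1284  a^+=-0.6881
step 2: x_pred=4.5667  r=-1.9867  x^+=3.3032  v^+=0.1342  a^+=-0.9646
step 3: x_pred=2.7279  r=1.7921  x^+=3.8677  v^+=-0.9348  a^+=-0.7152
step 4: x_pred=2.1587  r=-6.1287  x^+=-1.7391  v^+=-2.2566  a^+=-1.5682

a_post = -1.5682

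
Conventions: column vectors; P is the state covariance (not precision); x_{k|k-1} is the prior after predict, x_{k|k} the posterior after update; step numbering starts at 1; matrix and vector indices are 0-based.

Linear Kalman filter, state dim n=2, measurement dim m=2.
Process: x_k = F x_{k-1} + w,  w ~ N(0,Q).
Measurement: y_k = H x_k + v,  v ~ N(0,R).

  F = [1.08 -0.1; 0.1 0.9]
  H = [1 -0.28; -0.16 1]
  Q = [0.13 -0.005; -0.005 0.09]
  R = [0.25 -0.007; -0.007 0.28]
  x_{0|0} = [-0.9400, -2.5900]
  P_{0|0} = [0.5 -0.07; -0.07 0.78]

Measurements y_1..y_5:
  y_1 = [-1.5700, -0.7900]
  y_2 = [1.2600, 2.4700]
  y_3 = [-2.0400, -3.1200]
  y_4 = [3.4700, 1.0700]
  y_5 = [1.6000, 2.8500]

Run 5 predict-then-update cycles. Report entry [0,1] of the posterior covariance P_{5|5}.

step 1: x^-=[-0.7562, -2.4250]  P^-=[0.7361 -0.0885; -0.0885 0.7142]  S=[1.0917 -0.4173; -0.4173 1.0414]  K=[0.7336 0.0958; 0.0036 0.7009]  nu=[-1.4928, 1.5140]  x^+=[-1.7063, -1.3693]  P^+=[0.1977 0.0533; 0.0533 0.2047]
step 2: x^-=[-1.7058, -1.4030]  P^-=[0.3511 0.0492; 0.0492 0.2674]  S=[0.5945 -0.0866; -0.0866 0.5407]  K=[0.5790 0.0799; 0.0274 0.4845]  nu=[2.5730, 3.6000]  x^+=[0.0717, 0.4117]  P^+=[0.1563 0.0433; 0.0433 0.1424]
step 3: x^-=[0.0363, 0.3777]  P^-=[0.3044 0.0408; 0.0408 0.2147]  S=[0.5484 -0.0732; -0.0732 0.4894]  K=[0.5429 0.0650; 0.0219 0.4286]  nu=[-1.9705, -3.4919]  x^+=[-1.2606, -1.1622]  P^+=[0.1458 0.0377; 0.0377 0.1259]
step 4: x^-=[-1.2452, -1.1721]  P^-=[0.2932 0.0357; 0.0357 0.2002]  S=[0.5389 -0.0727; -0.0727 0.4763]  K=[0.5333 0.0579; 0.0177 0.4111]  nu=[4.3870, 2.0428]  x^+=[1.2127, -0.2548]  P^+=[0.1428 0.0353; 0.0353 0.1206]
step 5: x^-=[1.3352, -0.1080]  P^-=[0.2902 0.0335; 0.0335 0.1955]  S=[0.5367 -0.0731; -0.0731 0.4722]  K=[0.5306 0.0549; 0.0157 0.4051]  nu=[0.2345, 3.1717]  x^+=[1.6337, 1.1804]  P^+=[0.1419 0.0344; 0.0344 0.1188]

P_post[0,1] = 0.0344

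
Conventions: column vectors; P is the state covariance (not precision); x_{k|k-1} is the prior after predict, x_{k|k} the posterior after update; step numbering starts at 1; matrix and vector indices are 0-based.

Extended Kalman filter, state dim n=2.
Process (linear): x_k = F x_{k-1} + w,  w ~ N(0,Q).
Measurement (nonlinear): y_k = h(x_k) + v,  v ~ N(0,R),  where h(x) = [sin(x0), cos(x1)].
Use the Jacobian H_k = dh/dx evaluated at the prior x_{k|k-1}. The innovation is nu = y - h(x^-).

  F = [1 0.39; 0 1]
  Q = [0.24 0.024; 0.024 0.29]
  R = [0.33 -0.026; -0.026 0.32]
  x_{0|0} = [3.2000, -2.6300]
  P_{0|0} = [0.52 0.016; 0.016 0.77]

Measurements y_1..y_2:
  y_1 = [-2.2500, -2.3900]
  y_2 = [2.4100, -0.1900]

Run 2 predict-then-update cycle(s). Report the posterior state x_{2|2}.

x_post = [1.2876, -4.5828]

step 1: x^-=[2.1743, -2.6300]  P^-=[0.8896 0.3403; 0.3403 1.0600]  H_jac=[-0.5675 0.0000; 0.0000 0.4896]  S=[0.6165 -0.1206; -0.1206 0.5741]  K=[-0.7948 0.1233; -0.1423 0.8741]  nu=[-3.0734, -1.5180]  x^+=[4.4298, -3.5194]  P^+=[0.4678 0.1228; 0.1228 0.5789]
step 2: x^-=[3.0572, -3.5194]  P^-=[0.8916 0.3726; 0.3726 0.8689]  H_jac=[-0.9964 0.0000; 0.0000 -0.3689]  S=[1.2153 0.1110; 0.1110 0.4383]  K=[-0.7191 -0.1316; -0.2444 -0.6696]  nu=[2.3257, 0.7395]  x^+=[1.2876, -4.5828]  P^+=[0.2347 0.0635; 0.0635 0.5636]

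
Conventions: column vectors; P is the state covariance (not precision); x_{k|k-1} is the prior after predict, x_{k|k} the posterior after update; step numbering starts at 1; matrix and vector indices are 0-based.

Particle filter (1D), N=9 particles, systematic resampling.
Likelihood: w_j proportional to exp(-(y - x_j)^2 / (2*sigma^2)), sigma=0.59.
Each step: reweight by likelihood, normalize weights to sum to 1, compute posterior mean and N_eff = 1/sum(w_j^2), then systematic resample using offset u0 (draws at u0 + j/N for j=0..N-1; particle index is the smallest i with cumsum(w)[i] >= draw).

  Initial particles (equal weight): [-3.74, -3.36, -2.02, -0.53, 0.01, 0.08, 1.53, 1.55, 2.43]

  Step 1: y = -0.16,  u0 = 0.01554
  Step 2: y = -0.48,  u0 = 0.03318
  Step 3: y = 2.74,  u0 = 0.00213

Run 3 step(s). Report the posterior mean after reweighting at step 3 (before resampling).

step 1: w=[0.0000, 0.0000, 0.0025, 0.2998, 0.3501, 0.3360, 0.0060, 0.0055, 0.0000]  mean=-0.1159  Neff=3.0728  idx=[3, 3, 3, 4, 4, 4, 5, 5, 5]
step 2: w=[0.1418, 0.1418, 0.1418, 0.1008, 0.1008, 0.1008, 0.0907, 0.0907, 0.0907]  mean=-0.2007  Neff=8.6575  idx=[0, 1, 1, 2, 3, 4, 5, 6, 8]
step 3: w=[0.0015, 0.0015, 0.0015, 0.0015, 0.1544, 0.1544, 0.1544, 0.2655, 0.2655]  mean=0.0440  Neff=4.7067  idx=[1, 4, 5, 6, 6, 7, 7, 8, 8]

post_mean = 0.0440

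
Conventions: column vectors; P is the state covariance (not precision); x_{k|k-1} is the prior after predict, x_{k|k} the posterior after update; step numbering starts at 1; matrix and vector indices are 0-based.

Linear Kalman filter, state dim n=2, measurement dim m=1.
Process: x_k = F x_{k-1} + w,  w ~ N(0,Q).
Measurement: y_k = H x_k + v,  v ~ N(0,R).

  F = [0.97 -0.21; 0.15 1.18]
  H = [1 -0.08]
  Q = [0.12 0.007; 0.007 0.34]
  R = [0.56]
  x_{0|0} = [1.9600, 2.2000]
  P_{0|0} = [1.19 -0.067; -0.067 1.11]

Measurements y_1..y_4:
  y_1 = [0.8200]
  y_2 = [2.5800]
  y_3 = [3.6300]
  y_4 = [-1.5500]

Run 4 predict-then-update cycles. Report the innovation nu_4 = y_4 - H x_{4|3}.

step 1: x^-=[1.4392, 2.8900]  P^-=[1.3159 -0.1695; -0.1695 1.8886]  S=[1.9151]  K=[0.6942; -0.1674]  nu=[-0.3880]  x^+=[1.1699, 2.9549]  P^+=[0.3930 0.0531; 0.0531 1.8350]
step 2: x^-=[0.5142, 3.6623]  P^-=[0.5491 -0.3315; -0.3315 2.9226]  S=[1.1808]  K=[0.4875; -0.4787]  nu=[2.3588]  x^+=[1.6640, 2.5331]  P^+=[0.2685 -0.0559; -0.0559 2.6520]
step 3: x^-=[1.0821, 3.2387]  P^-=[0.5124 -0.6733; -0.6733 4.0189]  S=[1.2058]  K=[0.4696; -0.8250]  nu=[2.8070]  x^+=[2.4002, 0.9228]  P^+=[0.2465 -0.2062; -0.2062 3.1981]
step 4: x^-=[2.1344, 1.4490]  P^-=[0.5769 -0.9791; -0.9791 4.7256]  S=[1.3238]  K=[0.4950; -1.0252]  nu=[-3.5685]  x^+=[0.3681, 5.1073]  P^+=[0.2526 -0.3074; -0.3074 3.3343]

innov = [-3.5685]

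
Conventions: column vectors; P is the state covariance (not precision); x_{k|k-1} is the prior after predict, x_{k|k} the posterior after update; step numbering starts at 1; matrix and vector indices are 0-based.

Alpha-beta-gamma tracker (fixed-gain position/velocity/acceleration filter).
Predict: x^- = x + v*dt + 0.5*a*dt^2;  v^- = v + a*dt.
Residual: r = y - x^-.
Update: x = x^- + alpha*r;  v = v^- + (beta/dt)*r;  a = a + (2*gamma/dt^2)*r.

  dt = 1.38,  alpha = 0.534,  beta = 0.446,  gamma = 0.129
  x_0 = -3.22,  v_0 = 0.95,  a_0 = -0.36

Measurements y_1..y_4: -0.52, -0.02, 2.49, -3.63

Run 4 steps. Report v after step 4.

step 1: x_pred=-2.2518  r=1.7318  x^+=-1.3270  v^+=1.0129  a^+=-0.1254
step 2: x_pred=-0.0486  r=0.0286  x^+=-0.0333  v^+=0.8491  a^+=-0.1215
step 3: x_pred=1.0227  r=1.4673  x^+=1.8063  v^+=1.1556  a^+=0.0773
step 4: x_pred=3.4746  r=-7.1046  x^+=-0.3193  v^+=-1.0339  a^+=-0.8852

v_post = -1.0339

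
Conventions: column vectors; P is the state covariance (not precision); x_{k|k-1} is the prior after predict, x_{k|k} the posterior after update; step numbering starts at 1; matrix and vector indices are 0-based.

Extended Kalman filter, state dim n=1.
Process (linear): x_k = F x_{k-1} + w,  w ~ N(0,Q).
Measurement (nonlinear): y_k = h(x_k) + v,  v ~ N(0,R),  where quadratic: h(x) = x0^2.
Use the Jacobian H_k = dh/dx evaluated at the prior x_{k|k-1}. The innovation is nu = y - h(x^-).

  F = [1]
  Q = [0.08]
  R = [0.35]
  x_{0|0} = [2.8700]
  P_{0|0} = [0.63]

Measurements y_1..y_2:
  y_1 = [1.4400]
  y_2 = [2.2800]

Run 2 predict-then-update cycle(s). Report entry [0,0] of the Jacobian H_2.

H_jac[0,0] = 3.4067

step 1: x^-=[2.8700]  P^-=[0.7100]  H_jac=[5.7400]  S=[23.7428]  K=[0.1716]  nu=[-6.7969]  x^+=[1.7033]  P^+=[0.0105]
step 2: x^-=[1.7033]  P^-=[0.0905]  H_jac=[3.4067]  S=[1.3999]  K=[0.2202]  nu=[-0.6213]  x^+=[1.5665]  P^+=[0.0226]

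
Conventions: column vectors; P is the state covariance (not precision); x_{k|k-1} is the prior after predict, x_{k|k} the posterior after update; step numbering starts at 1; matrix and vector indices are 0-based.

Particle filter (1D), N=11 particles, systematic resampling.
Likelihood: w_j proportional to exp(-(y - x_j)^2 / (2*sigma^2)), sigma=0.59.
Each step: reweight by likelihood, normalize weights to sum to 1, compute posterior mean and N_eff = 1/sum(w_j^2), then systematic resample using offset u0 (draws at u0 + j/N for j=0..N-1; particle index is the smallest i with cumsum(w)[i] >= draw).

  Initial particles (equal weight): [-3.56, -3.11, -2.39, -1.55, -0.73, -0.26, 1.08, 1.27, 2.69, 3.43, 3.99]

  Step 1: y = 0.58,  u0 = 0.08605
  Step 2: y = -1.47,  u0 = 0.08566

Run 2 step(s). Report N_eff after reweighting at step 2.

step 1: w=[0.0000, 0.0000, 0.0000, 0.0009, 0.0514, 0.2194, 0.4222, 0.3051, 0.0010, 0.0000, 0.0000]  mean=0.7502  Neff=3.1046  idx=[5, 5, 5, 6, 6, 6, 6, 7, 7, 7, 7]
step 2: w=[0.3329, 0.3329, 0.3329, 0.0002, 0.0002, 0.0002, 0.0002, 0.0001, 0.0001, 0.0001, 0.0001]  mean=-0.2584  Neff=3.0071  idx=[0, 0, 0, 1, 1, 1, 1, 2, 2, 2, 2]

N_eff = 3.0071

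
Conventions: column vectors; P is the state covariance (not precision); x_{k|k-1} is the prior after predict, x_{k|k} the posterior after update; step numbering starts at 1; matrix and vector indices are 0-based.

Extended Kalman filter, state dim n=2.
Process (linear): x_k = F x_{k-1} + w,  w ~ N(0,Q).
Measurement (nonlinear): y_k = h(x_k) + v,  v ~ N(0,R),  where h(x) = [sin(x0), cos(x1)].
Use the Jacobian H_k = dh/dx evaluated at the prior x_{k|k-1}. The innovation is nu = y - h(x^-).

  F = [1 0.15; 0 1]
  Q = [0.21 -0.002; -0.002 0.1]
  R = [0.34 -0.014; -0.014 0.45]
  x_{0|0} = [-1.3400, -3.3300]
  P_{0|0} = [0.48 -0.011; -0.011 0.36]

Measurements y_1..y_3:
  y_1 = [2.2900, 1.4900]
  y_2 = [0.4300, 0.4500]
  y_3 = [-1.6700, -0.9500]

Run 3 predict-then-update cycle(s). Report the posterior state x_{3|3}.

x_post = [-3.5258, -4.0237]

step 1: x^-=[-1.8395, -3.3300]  P^-=[0.6948 0.0410; 0.0410 0.4600]  H_jac=[-0.2655 0.0000; 0.0000 -0.1873]  S=[0.3890 -0.0120; -0.0120 0.4661]  K=[-0.4751 -0.0287; -0.0337 -0.1857]  nu=[3.2541, 2.4723]  x^+=[-3.4564, -3.8987]  P^+=[0.6069 0.0334; 0.0334 0.4436]
step 2: x^-=[-4.0412, -3.8987]  P^-=[0.8369 0.0979; 0.0979 0.5436]  H_jac=[-0.6219 0.0000; 0.0000 -0.6868]  S=[0.6637 0.0278; 0.0278 0.7065]  K=[-0.7815 -0.0644; -0.0697 -0.5258]  nu=[-0.3531, 1.1768]  x^+=[-3.8411, -4.4929]  P^+=[0.4258 0.0263; 0.0263 0.3431]
step 3: x^-=[-4.5150, -4.4929]  P^-=[0.6514 0.0757; 0.0757 0.4431]  H_jac=[-0.1961 0.0000; 0.0000 -0.9760]  S=[0.3651 0.0005; 0.0005 0.8721]  K=[-0.3499 -0.0846; -0.0400 -0.4959]  nu=[-2.6506, -0.7322]  x^+=[-3.5258, -4.0237]  P^+=[0.6005 0.0340; 0.0340 0.2280]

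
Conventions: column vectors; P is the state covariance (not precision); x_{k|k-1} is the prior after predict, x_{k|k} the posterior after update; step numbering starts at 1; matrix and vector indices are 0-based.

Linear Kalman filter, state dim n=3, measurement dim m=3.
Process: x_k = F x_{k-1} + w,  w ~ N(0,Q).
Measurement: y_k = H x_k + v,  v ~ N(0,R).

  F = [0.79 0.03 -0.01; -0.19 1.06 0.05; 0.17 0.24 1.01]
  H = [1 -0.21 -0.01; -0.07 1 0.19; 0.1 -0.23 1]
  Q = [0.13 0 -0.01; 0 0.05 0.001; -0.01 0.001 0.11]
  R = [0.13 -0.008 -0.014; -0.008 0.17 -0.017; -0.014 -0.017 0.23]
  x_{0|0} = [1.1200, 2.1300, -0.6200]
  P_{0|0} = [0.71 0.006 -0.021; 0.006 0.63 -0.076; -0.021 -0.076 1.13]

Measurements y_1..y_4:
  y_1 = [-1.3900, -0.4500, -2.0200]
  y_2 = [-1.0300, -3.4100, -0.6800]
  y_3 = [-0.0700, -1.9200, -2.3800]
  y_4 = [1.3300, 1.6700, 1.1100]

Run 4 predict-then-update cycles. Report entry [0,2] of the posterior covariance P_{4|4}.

P_post[0,2] = -0.0072

step 1: x^-=[0.9549, 2.0140, 0.0754]  P^-=[0.5745 -0.0823 0.0608; -0.0823 0.7763 0.1178; 0.0608 0.1178 1.2760]  S=[0.7727 -0.2914 0.1251; -0.2914 1.0498 0.1429; 0.1251 0.1429 1.5145]  K=[0.8069 0.1166 0.0129; -0.0052 0.7810 -0.1188; -0.0161 0.2246 0.8088]  nu=[-1.9212, -2.4115, -1.7277]  x^+=[-0.8988, 0.3460, -1.8325]  P^+=[0.1086 0.0237 -0.0157; 0.0237 0.1386 -0.0110; -0.0157 -0.0110 0.1815]
step 2: x^-=[-0.6814, 0.4459, -1.9205]  P^-=[0.1993 0.0072 -0.0044; 0.0072 0.1997 0.0361; -0.0044 0.0361 0.2974]  S=[0.3354 -0.0598 -0.0011; -0.0598 0.3942 0.0277; -0.0011 0.0277 0.5222]  K=[0.6026 0.0704 0.0241; -0.0114 0.5241 -0.0454; -0.0079 0.1963 0.5424]  nu=[-0.2742, -3.5387, 1.4112]  x^+=[-1.0619, -1.4696, -1.8474]  P^+=[0.0803 0.0141 -0.0089; 0.0141 0.0909 0.0003; -0.0089 0.0003 0.1225]
step 3: x^-=[-0.8645, -1.4484, -2.3991]  P^-=[0.1810 0.0021 -0.0041; 0.0021 0.1499 0.0316; -0.0041 0.0316 0.2407]  S=[0.3170 -0.0528 -0.0023; -0.0528 0.3413 0.0237; -0.0023 0.0237 0.4650]  K=[0.5791 0.0543 0.0291; -0.0179 0.4555 -0.0290; -0.0059 0.1924 0.4914]  nu=[0.4663, -0.0763, -0.2276]  x^+=[-0.6052, -1.4849, -2.5284]  P^+=[0.0767 0.0109 -0.0075; 0.0109 0.0783 0.0028; -0.0075 0.0028 0.1112]
step 4: x^-=[-0.4974, -1.5854, -3.0129]  P^-=[0.1786 -0.0003 -0.0040; -0.0003 0.1371 0.0299; -0.0040 0.0299 0.2298]  S=[0.3150 -0.0523 -0.0020; -0.0523 0.3278 0.0226; -0.0020 0.0226 0.4543]  K=[0.5755 0.0482 0.0307; -0.0215 0.4340 -0.0254; -0.0053 0.1913 0.4803]  nu=[1.4643, 3.7931, 3.8080]  x^+=[0.6451, -0.0676, -0.4662]  P^+=[0.0760 0.0098 -0.0072; 0.0098 0.0744 0.0032; -0.0072 0.0032 0.1087]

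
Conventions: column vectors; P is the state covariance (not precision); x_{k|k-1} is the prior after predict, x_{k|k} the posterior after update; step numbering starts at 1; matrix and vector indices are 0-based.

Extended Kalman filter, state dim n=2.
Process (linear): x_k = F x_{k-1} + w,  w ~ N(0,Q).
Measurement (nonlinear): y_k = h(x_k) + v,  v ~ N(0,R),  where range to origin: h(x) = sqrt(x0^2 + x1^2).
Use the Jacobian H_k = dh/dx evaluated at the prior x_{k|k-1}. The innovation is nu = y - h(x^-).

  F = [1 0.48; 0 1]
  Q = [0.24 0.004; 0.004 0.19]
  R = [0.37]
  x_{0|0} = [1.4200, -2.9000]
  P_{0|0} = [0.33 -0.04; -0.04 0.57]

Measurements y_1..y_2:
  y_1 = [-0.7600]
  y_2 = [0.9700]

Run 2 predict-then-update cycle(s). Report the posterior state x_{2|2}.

x_post = [0.7448, -0.4630]

step 1: x^-=[0.0280, -2.9000]  P^-=[0.6629 0.2376; 0.2376 0.7600]  H_jac=[0.0097 -1.0000]  S=[1.1254]  K=[-0.2054; -0.6732]  nu=[-3.6601]  x^+=[0.7799, -0.4358]  P^+=[0.6154 0.0820; 0.0820 0.2499]
step 2: x^-=[0.5707, -0.4358]  P^-=[0.9917 0.2059; 0.2059 0.4399]  H_jac=[0.7947 -0.6069]  S=[0.9598]  K=[0.6910; -0.1077]  nu=[0.2519]  x^+=[0.7448, -0.4630]  P^+=[0.5335 0.2773; 0.2773 0.4288]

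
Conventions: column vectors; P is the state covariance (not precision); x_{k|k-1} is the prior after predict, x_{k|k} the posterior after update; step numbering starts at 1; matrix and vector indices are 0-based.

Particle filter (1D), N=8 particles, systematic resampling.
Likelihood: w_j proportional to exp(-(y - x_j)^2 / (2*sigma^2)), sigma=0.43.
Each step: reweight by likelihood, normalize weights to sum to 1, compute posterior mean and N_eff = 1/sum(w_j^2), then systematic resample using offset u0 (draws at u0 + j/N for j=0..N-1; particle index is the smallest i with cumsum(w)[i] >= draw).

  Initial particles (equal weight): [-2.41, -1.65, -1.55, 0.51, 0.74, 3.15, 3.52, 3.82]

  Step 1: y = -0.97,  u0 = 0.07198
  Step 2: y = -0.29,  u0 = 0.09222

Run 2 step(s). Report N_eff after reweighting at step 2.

N_eff = 7.3252

step 1: w=[0.0053, 0.4116, 0.5787, 0.0038, 0.0005, 0.0000, 0.0000, 0.0000]  mean=-1.5866  Neff=1.9826  idx=[1, 1, 1, 2, 2, 2, 2, 2]
step 2: w=[0.0760, 0.0760, 0.0760, 0.1544, 0.1544, 0.1544, 0.1544, 0.1544]  mean=-1.5728  Neff=7.3252  idx=[1, 2, 3, 4, 5, 6, 6, 7]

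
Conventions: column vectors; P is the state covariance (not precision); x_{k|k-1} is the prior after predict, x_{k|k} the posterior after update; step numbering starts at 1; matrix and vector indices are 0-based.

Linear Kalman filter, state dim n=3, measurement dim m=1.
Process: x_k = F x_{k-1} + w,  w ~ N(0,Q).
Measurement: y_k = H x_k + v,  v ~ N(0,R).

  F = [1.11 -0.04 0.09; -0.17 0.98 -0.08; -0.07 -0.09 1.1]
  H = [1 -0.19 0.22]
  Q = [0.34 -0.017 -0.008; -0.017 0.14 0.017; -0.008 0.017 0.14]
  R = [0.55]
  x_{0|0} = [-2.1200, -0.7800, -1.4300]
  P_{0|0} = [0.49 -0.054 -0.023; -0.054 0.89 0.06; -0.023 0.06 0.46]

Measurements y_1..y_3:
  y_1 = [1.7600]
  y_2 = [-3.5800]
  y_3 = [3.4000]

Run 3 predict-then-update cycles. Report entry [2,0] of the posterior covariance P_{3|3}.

P_post[2,0] = -0.2494

step 1: x^-=[-2.4507, -0.2896, -1.3544]  P^-=[0.9486 -0.1989 -0.0231; -0.1989 1.0198 -0.0240; -0.0231 -0.0240 0.6972]  S=[1.6366]  K=[0.5996; -0.2431; 0.0824]  nu=[4.4536]  x^+=[0.2198, -1.3725, -0.9876]  P^+=[0.3602 0.0397 -0.1040; 0.0397 0.9231 0.0088; -0.1040 0.0088 0.6861]
step 2: x^-=[0.2100, -1.3034, -0.9782]  P^-=[0.7665 -0.0710 -0.0954; -0.0710 1.0239 -0.0942; -0.0954 -0.0942 0.9942]  S=[1.3945]  K=[0.5443; -0.2053; 0.1013]  nu=[-3.8224]  x^+=[-1.8705, -0.5187, -1.3655]  P^+=[0.3534 0.0848 -0.1722; 0.0848 0.9651 -0.0652; -0.1722 -0.0652 0.9799]
step 3: x^-=[-2.1784, -0.0811, -1.3244]  P^-=[0.7434 -0.0238 -0.1490; -0.0238 1.0607 -0.1942; -0.1490 -0.1942 1.3757]  S=[1.3580]  K=[0.5266; -0.1974; 0.1403]  nu=[5.8544]  x^+=[0.9046, -1.2366, -0.5030]  P^+=[0.3668 0.1174 -0.2494; 0.1174 1.0078 -0.1566; -0.2494 -0.1566 1.3490]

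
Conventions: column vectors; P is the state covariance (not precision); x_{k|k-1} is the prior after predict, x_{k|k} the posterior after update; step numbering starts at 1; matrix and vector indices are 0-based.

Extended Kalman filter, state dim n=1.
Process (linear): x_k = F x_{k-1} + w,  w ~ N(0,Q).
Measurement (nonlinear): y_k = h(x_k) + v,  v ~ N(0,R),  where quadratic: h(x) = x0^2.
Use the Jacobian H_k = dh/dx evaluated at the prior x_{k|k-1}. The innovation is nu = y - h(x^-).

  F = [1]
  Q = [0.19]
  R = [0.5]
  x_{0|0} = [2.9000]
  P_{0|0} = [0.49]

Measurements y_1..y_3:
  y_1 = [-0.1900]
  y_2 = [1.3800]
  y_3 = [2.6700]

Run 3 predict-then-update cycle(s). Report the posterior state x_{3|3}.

x_post = [1.5817]

step 1: x^-=[2.9000]  P^-=[0.6800]  H_jac=[5.8000]  S=[23.3752]  K=[0.1687]  nu=[-8.6000]  x^+=[1.4490]  P^+=[0.0145]
step 2: x^-=[1.4490]  P^-=[0.2045]  H_jac=[2.8979]  S=[2.2178]  K=[0.2673]  nu=[-0.7195]  x^+=[1.2567]  P^+=[0.0461]
step 3: x^-=[1.2567]  P^-=[0.2361]  H_jac=[2.5133]  S=[1.9915]  K=[0.2980]  nu=[1.0908]  x^+=[1.5817]  P^+=[0.0593]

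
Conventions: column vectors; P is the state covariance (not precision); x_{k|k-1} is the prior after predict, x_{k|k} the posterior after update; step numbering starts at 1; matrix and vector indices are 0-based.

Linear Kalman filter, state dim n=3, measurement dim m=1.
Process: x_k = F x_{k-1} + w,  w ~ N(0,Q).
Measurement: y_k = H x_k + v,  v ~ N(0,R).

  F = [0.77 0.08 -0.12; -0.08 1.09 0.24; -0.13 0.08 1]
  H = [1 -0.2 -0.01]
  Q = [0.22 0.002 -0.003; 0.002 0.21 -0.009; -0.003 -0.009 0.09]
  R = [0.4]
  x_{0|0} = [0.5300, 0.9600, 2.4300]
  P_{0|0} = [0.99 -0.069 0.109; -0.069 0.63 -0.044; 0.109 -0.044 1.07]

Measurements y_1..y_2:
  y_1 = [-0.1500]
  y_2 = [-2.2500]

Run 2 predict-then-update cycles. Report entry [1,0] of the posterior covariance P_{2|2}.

P_post[1,0] = 0.1972

step 1: x^-=[0.1933, 1.5872, 2.4379]  P^-=[0.7986 -0.0662 -0.1475; -0.0662 1.0113 0.2623; -0.1475 0.2623 1.1468]  S=[1.2697]  K=[0.6406; -0.2135; -0.1665]  nu=[-0.0015]  x^+=[0.1924, 1.5875, 2.4381]  P^+=[0.2776 0.1074 -0.0120; 0.1074 0.9534 0.2172; -0.0120 0.2172 1.1116]
step 2: x^-=[-0.0175, 2.3002, 2.5401]  P^-=[0.4180 0.0989 -0.1468; 0.0989 1.5039 0.5701; -0.1468 0.5701 1.2481]  S=[0.8439]  K=[0.4736; -0.2459; -0.3238]  nu=[-1.7471]  x^+=[-0.8449, 2.7298, 3.1059]  P^+=[0.2287 0.1972 -0.0173; 0.1972 1.4529 0.5029; -0.0173 0.5029 1.1596]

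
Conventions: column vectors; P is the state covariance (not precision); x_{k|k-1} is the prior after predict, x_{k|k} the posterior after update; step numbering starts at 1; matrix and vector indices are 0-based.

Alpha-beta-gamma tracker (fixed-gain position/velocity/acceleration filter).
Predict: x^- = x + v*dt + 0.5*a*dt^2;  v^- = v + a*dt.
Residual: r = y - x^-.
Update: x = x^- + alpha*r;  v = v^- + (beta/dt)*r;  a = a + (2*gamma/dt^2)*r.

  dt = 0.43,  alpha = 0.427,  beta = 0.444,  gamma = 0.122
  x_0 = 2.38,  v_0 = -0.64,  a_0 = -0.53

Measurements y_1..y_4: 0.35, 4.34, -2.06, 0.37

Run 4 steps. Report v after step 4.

v_post = -2.5358

step 1: x_pred=2.0558  r=-1.7058  x^+=1.3274  v^+=-2.6292  a^+=-2.7810
step 2: x_pred=-0.0603  r=4.4003  x^+=1.8187  v^+=0.7184  a^+=3.0257
step 3: x_pred=2.4073  r=-4.4673  x^+=0.4998  v^+=-2.5933  a^+=-2.8695
step 4: x_pred=-0.8806  r=1.2506  x^+=-0.3466  v^+=-2.5358  a^+=-1.2191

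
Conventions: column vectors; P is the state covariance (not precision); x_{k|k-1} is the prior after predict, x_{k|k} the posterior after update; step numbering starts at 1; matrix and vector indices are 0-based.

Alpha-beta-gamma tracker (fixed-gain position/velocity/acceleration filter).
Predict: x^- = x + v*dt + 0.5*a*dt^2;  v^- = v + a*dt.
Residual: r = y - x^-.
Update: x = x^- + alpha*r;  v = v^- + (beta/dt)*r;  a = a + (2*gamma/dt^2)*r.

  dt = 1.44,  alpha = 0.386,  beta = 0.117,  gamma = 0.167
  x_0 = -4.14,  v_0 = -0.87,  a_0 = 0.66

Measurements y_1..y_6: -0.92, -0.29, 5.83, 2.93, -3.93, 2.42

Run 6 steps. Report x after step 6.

x_post = 8.8246

step 1: x_pred=-4.7085  r=3.7885  x^+=-3.2461  v^+=0.3882  a^+=1.2702
step 2: x_pred=-1.3701  r=1.0801  x^+=-0.9532  v^+=2.3051  a^+=1.4442
step 3: x_pred=3.8635  r=1.9665  x^+=4.6226  v^+=4.5445  a^+=1.7610
step 4: x_pred=12.9925  r=-10.0625  x^+=9.1084  v^+=6.2627  a^+=0.1402
step 5: x_pred=18.2720  r=-22.2020  x^+=9.7020  v^+=4.6607  a^+=-3.4360
step 6: x_pred=12.8510  r=-10.4310  x^+=8.8246  v^+=-1.1346  a^+=-5.1161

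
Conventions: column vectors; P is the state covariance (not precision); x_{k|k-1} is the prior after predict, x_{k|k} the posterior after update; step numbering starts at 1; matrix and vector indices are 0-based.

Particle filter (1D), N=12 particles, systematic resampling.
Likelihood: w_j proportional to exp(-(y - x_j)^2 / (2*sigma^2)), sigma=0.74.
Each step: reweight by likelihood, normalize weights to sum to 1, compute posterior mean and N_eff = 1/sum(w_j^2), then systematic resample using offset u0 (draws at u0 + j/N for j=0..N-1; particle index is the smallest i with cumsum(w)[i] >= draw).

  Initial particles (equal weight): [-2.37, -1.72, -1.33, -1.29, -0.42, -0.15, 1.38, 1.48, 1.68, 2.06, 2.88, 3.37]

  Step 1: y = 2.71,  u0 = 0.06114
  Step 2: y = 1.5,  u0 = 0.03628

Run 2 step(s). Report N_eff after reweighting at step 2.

step 1: w=[0.0000, 0.0000, 0.0000, 0.0000, 0.0000, 0.0002, 0.0630, 0.0796, 0.1203, 0.2154, 0.3086, 0.2129]  mean=2.4567  Neff=4.7231  idx=[6, 8, 8, 9, 9, 9, 10, 10, 10, 11, 11, 11]
step 2: w=[0.1692, 0.1665, 0.1665, 0.1288, 0.1288, 0.1288, 0.0301, 0.0301, 0.0301, 0.0070, 0.0070, 0.0070]  mean=1.9202  Neff=7.3162  idx=[0, 0, 1, 1, 2, 2, 3, 3, 4, 5, 5, 8]

N_eff = 7.3162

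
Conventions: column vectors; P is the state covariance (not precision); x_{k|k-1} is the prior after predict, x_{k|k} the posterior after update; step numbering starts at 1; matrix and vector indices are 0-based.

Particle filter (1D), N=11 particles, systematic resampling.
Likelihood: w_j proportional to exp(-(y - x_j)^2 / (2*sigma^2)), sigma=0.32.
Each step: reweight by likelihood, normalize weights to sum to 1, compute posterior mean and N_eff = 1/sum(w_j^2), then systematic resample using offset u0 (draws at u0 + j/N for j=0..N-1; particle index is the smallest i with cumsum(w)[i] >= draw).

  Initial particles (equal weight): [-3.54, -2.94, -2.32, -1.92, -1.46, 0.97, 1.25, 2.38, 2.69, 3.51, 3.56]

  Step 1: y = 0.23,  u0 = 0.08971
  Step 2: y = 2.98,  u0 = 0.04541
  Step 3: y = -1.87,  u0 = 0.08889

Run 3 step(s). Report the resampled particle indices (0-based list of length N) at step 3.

resampled_idx = [0, 0, 0, 0, 0, 0, 0, 0, 0, 0, 3]

step 1: w=[0.0000, 0.0000, 0.0000, 0.0000, 0.0000, 0.9173, 0.0827, 0.0000, 0.0000, 0.0000, 0.0000]  mean=0.9931  Neff=1.1789  idx=[5, 5, 5, 5, 5, 5, 5, 5, 5, 5, 6]
step 2: w=[0.0057, 0.0057, 0.0057, 0.0057, 0.0057, 0.0057, 0.0057, 0.0057, 0.0057, 0.0057, 0.9433]  mean=1.2341  Neff=1.1235  idx=[8, 10, 10, 10, 10, 10, 10, 10, 10, 10, 10]
step 3: w=[0.9971, 0.0003, 0.0003, 0.0003, 0.0003, 0.0003, 0.0003, 0.0003, 0.0003, 0.0003, 0.0003]  mean=0.9708  Neff=1.0058  idx=[0, 0, 0, 0, 0, 0, 0, 0, 0, 0, 3]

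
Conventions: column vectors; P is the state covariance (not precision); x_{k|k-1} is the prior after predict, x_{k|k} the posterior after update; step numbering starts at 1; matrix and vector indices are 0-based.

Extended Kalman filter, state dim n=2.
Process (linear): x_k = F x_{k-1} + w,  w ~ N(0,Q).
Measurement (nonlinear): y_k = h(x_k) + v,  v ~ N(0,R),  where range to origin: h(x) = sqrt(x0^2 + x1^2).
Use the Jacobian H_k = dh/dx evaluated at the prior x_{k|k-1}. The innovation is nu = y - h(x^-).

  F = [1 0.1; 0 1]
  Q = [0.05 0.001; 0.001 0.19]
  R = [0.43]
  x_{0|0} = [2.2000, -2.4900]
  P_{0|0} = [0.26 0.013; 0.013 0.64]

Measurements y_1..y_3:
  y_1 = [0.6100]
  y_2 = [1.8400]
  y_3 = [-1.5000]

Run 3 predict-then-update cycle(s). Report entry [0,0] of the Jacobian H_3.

H_jac[0,0] = 0.8354

step 1: x^-=[1.9510, -2.4900]  P^-=[0.3190 0.0780; 0.0780 0.8300]  H_jac=[0.6168 -0.7872]  S=[0.9899]  K=[0.1367; -0.6114]  nu=[-2.5533]  x^+=[1.6019, -0.9289]  P^+=[0.3005 0.1608; 0.1608 0.4600]
step 2: x^-=[1.5090, -0.9289]  P^-=[0.3872 0.2077; 0.2077 0.6500]  H_jac=[0.8516 -0.5242]  S=[0.7040]  K=[0.3138; -0.2327]  nu=[0.0680]  x^+=[1.5303, -0.9447]  P^+=[0.3179 0.2591; 0.2591 0.6118]
step 3: x^-=[1.4359, -0.9447]  P^-=[0.4259 0.3213; 0.3213 0.8018]  H_jac=[0.8354 -0.5496]  S=[0.6744]  K=[0.2657; -0.2555]  nu=[-3.2188]  x^+=[0.5807, -0.1224]  P^+=[0.3783 0.3671; 0.3671 0.7578]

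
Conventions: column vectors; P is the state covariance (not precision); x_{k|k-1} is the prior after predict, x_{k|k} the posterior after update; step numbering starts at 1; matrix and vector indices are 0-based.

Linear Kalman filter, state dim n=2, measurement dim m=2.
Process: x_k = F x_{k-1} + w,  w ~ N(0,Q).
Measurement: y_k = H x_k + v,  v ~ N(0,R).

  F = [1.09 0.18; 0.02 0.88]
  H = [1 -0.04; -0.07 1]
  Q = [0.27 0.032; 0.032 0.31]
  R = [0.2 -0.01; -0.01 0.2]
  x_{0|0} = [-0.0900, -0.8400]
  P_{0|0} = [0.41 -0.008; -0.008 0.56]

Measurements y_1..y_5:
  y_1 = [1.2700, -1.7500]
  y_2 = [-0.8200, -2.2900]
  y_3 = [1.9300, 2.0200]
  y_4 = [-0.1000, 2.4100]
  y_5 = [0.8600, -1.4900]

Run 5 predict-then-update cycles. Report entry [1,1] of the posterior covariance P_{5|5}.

P_post[1,1] = 0.1350

step 1: x^-=[-0.2493, -0.7410]  P^-=[0.7721 0.1219; 0.1219 0.7435]  S=[0.9636 0.0285; 0.0285 0.9303]  K=[0.7948 0.0486; 0.0724 0.7879]  nu=[1.4897, -1.0265]  x^+=[0.8848, -1.4419]  P^+=[0.1590 0.0129; 0.0129 0.1578]
step 2: x^-=[0.7049, -1.2512]  P^-=[0.4691 0.0729; 0.0729 0.4327]  S=[0.6639 0.0129; 0.0129 0.6248]  K=[0.7011 0.0496; 0.0704 0.6829]  nu=[-1.5749, -0.9895]  x^+=[-0.4484, -2.0378]  P^+=[0.1402 0.0127; 0.0127 0.1368]
step 3: x^-=[-0.8556, -1.8022]  P^-=[0.4460 0.0690; 0.0690 0.4164]  S=[0.6412 0.0113; 0.0113 0.6089]  K=[0.6905 0.0492; 0.0697 0.6746]  nu=[2.7135, 3.7623]  x^+=[1.2031, 0.9251]  P^+=[0.1381 0.0126; 0.0126 0.1351]
step 4: x^-=[1.4779, 0.8381]  P^-=[0.4434 0.0685; 0.0685 0.4151]  S=[0.6386 0.0111; 0.0111 0.6077]  K=[0.6892 0.0491; 0.0696 0.6739]  nu=[-1.5444, 1.6753]  x^+=[0.4958, 1.8597]  P^+=[0.1379 0.0126; 0.0126 0.1350]
step 5: x^-=[0.8752, 1.6464]  P^-=[0.4431 0.0685; 0.0685 0.4150]  S=[0.6383 0.0111; 0.0111 0.6076]  K=[0.6891 0.0491; 0.0696 0.6739]  nu=[0.0507, -3.0752]  x^+=[0.7590, -0.4224]  P^+=[0.1378 0.0126; 0.0126 0.1350]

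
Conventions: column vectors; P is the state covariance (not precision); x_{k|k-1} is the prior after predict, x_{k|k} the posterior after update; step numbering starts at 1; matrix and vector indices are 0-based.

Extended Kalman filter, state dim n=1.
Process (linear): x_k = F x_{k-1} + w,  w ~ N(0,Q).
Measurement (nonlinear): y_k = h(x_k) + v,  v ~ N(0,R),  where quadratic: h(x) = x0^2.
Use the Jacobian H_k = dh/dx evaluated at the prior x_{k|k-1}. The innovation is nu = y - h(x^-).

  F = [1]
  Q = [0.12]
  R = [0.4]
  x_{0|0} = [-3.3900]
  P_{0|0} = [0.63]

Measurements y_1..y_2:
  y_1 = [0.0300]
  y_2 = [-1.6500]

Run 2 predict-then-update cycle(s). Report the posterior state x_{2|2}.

step 1: x^-=[-3.3900]  P^-=[0.7500]  H_jac=[-6.7800]  S=[34.8763]  K=[-0.1458]  nu=[-11.4621]  x^+=[-1.7188]  P^+=[0.0086]
step 2: x^-=[-1.7188]  P^-=[0.1286]  H_jac=[-3.4376]  S=[1.9197]  K=[-0.2303]  nu=[-4.6043]  x^+=[-0.6585]  P^+=[0.0268]

x_post = [-0.6585]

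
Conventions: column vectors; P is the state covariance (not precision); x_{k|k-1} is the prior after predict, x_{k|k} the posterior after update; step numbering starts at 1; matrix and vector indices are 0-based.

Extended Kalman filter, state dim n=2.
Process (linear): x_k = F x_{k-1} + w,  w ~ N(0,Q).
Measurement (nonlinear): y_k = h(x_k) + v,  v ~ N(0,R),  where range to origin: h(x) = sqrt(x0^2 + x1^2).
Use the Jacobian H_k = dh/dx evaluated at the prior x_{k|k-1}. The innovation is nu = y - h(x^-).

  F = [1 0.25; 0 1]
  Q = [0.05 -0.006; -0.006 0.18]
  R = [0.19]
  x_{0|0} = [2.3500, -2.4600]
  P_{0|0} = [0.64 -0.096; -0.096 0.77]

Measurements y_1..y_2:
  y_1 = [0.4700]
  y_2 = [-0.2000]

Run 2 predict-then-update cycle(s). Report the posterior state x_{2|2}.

x_post = [-0.1327, -0.5366]

step 1: x^-=[1.7350, -2.4600]  P^-=[0.6901 0.0905; 0.0905 0.9500]  H_jac=[0.5764 -0.8172]  S=[0.9684]  K=[0.3344; -0.7478]  nu=[-2.5403]  x^+=[0.8856, -0.5604]  P^+=[0.5819 0.3326; 0.3326 0.4085]
step 2: x^-=[0.7455, -0.5604]  P^-=[0.8237 0.4288; 0.4288 0.5885]  H_jac=[0.7994 -0.6009]  S=[0.5169]  K=[0.7754; -0.0210]  nu=[-1.1327]  x^+=[-0.1327, -0.5366]  P^+=[0.5129 0.4372; 0.4372 0.5882]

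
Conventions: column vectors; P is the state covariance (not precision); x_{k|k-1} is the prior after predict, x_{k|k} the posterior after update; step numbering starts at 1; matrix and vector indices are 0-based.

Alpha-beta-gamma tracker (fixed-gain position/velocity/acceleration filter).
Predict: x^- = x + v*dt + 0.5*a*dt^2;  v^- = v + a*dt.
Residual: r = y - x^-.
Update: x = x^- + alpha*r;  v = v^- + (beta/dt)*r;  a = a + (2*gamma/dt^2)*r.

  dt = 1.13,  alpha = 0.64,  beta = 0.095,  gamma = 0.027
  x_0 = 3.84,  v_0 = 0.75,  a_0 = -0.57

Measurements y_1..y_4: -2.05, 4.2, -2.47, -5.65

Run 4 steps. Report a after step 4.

a_post = -0.8443

step 1: x_pred=4.3236  r=-6.3736  x^+=0.2445  v^+=-0.4299  a^+=-0.8395
step 2: x_pred=-0.7773  r=4.9773  x^+=2.4082  v^+=-0.9602  a^+=-0.6290
step 3: x_pred=0.9216  r=-3.3916  x^+=-1.2490  v^+=-1.9561  a^+=-0.7725
step 4: x_pred=-3.9526  r=-1.6974  x^+=-5.0389  v^+=-2.9717  a^+=-0.8443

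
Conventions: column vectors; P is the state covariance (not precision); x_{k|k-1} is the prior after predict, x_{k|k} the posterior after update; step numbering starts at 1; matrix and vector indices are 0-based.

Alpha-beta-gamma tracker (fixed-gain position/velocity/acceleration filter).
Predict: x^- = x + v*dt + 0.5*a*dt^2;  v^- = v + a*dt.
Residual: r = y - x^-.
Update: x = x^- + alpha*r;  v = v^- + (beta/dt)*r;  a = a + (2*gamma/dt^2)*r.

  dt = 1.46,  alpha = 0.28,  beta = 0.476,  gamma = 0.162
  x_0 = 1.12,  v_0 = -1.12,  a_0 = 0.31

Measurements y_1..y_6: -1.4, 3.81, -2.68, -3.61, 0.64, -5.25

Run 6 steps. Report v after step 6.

v_post = -2.5518

step 1: x_pred=-0.1848  r=-1.2152  x^+=-0.5251  v^+=-1.0636  a^+=0.1253
step 2: x_pred=-1.9444  r=5.7544  x^+=-0.3331  v^+=0.9954  a^+=0.9999
step 3: x_pred=2.1859  r=-4.8659  x^+=0.8235  v^+=0.8689  a^+=0.2603
step 4: x_pred=2.3695  r=-5.9795  x^+=0.6953  v^+=-0.7005  a^+=-0.6485
step 5: x_pred=-1.0187  r=1.6587  x^+=-0.5542  v^+=-1.1066  a^+=-0.3964
step 6: x_pred=-2.5924  r=-2.6576  x^+=-3.3365  v^+=-2.5518  a^+=-0.8004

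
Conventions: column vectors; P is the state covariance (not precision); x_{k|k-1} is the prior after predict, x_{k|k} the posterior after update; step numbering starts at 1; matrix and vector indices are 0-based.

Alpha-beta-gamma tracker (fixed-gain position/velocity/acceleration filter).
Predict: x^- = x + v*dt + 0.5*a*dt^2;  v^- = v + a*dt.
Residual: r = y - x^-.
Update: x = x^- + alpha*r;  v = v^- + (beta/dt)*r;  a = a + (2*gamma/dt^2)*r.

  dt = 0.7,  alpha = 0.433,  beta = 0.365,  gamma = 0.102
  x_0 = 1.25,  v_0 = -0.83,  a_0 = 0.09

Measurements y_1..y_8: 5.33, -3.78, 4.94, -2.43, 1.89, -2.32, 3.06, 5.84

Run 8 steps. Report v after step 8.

step 1: x_pred=0.6911  r=4.6390  x^+=2.6997  v^+=1.6519  a^+=2.0213
step 2: x_pred=4.3513  r=-8.1313  x^+=0.8304  v^+=-1.1731  a^+=-1.3639
step 3: x_pred=-0.3249  r=5.2649  x^+=1.9548  v^+=0.6174  a^+=0.8280
step 4: x_pred=2.5899  r=-5.0199  x^+=0.4163  v^+=-1.4205  a^+=-1.2619
step 5: x_pred=-0.8872  r=2.7772  x^+=0.3153  v^+=-0.8557  a^+=-0.1057
step 6: x_pred=-0.3096  r=-2.0104  x^+=-1.1801  v^+=-1.9780  a^+=-0.9427
step 7: x_pred=-2.7956  r=5.8556  x^+=-0.2601  v^+=0.4154  a^+=1.4952
step 8: x_pred=0.3970  r=5.4430  x^+=2.7538  v^+=4.3002  a^+=3.7612

v_post = 4.3002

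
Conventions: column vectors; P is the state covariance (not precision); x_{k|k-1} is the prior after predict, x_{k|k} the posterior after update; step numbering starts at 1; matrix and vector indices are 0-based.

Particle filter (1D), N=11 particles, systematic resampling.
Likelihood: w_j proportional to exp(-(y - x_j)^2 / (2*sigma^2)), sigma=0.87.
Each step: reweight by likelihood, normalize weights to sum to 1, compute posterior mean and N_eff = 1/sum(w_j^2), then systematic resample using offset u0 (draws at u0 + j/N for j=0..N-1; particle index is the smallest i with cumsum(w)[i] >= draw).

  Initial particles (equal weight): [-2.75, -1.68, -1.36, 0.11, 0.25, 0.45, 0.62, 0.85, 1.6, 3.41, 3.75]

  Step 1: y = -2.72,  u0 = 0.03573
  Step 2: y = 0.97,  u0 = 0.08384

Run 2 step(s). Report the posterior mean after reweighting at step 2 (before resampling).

post_mean = -1.4796

step 1: w=[0.5572, 0.2729, 0.1643, 0.0028, 0.0016, 0.0007, 0.0004, 0.0001, 0.0000, 0.0000, 0.0000]  mean=-2.2127  Neff=2.4277  idx=[0, 0, 0, 0, 0, 0, 1, 1, 1, 2, 2]
step 2: w=[0.0013, 0.0013, 0.0013, 0.0013, 0.0013, 0.0013, 0.1137, 0.1137, 0.1137, 0.3257, 0.3257]  mean=-1.4796  Neff=3.9848  idx=[6, 7, 8, 9, 9, 9, 9, 10, 10, 10, 10]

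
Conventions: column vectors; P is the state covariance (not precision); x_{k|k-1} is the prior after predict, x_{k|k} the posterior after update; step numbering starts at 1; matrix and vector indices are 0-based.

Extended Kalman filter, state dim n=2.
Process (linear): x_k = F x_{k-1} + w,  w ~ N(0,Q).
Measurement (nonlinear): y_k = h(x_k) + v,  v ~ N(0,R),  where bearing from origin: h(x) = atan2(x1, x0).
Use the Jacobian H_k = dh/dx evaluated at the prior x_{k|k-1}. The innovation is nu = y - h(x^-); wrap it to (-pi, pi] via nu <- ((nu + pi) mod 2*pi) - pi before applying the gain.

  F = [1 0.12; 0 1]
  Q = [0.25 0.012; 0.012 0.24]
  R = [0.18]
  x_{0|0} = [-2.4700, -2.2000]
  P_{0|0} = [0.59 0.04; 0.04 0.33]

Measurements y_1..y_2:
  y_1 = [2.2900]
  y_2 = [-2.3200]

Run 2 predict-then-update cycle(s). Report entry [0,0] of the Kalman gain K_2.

K[0,0] = 0.1921

step 1: x^-=[-2.7340, -2.2000]  P^-=[0.8544 0.0916; 0.0916 0.5700]  H_jac=[0.1786 -0.2220]  S=[0.2281]  K=[0.5800; -0.4831]  nu=[-1.5292]  x^+=[-3.6209, -1.4613]  P^+=[0.7776 0.1555; 0.1555 0.5168]
step 2: x^-=[-3.7963, -1.4613]  P^-=[1.0724 0.2295; 0.2295 0.7568]  H_jac=[0.0883 -0.2294]  S=[0.2189]  K=[0.1921; -0.7006]  nu=[0.4541]  x^+=[-3.7090, -1.7795]  P^+=[1.0643 0.2590; 0.2590 0.6493]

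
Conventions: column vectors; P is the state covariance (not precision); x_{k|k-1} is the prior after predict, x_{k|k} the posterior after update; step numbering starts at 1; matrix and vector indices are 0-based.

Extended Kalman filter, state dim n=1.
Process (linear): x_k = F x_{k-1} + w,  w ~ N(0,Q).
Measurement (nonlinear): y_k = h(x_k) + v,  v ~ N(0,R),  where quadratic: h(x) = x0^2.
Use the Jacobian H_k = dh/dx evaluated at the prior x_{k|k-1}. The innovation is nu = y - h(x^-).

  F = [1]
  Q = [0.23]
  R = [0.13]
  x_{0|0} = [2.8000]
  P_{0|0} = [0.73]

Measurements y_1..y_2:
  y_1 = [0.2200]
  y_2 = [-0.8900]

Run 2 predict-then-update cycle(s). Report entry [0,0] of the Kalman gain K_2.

step 1: x^-=[2.8000]  P^-=[0.9600]  H_jac=[5.6000]  S=[30.2356]  K=[0.1778]  nu=[-7.6200]  x^+=[1.4451]  P^+=[0.0041]
step 2: x^-=[1.4451]  P^-=[0.2341]  H_jac=[2.8903]  S=[2.0858]  K=[0.3244]  nu=[-2.9784]  x^+=[0.4789]  P^+=[0.0146]

K[0,0] = 0.3244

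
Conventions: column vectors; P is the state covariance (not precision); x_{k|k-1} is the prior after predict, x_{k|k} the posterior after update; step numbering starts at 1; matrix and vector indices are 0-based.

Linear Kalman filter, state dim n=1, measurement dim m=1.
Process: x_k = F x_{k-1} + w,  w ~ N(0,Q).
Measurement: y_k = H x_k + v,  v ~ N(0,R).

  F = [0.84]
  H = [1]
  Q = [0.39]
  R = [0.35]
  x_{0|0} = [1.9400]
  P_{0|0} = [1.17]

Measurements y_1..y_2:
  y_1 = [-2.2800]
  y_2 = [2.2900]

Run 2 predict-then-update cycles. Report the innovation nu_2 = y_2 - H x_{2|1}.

innov = [3.4710]

step 1: x^-=[1.6296]  P^-=[1.2156]  S=[1.5656]  K=[0.7764]  nu=[-3.9096]  x^+=[-1.4060]  P^+=[0.2718]
step 2: x^-=[-1.1810]  P^-=[0.5817]  S=[0.9317]  K=[0.6244]  nu=[3.4710]  x^+=[0.9862]  P^+=[0.2185]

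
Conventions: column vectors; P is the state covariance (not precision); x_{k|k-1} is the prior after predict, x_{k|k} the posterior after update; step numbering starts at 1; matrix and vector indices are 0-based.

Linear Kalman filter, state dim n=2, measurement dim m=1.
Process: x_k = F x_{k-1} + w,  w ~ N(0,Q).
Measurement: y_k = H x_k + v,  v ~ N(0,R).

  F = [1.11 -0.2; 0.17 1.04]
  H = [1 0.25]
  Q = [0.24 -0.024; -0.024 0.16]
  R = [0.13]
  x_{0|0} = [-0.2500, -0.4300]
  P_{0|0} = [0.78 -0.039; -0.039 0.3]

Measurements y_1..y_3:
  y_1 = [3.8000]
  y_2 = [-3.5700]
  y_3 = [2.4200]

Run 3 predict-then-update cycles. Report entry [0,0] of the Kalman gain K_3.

K[0,0] = 0.8169

step 1: x^-=[-0.1915, -0.4897]  P^-=[1.2304 0.0171; 0.0171 0.4932]  S=[1.3997]  K=[0.8820; 0.1003]  nu=[4.1139]  x^+=[3.4372, -0.0771]  P^+=[0.1414 -0.1067; -0.1067 0.4791]
step 2: x^-=[3.8307, 0.5042]  P^-=[0.4807 -0.2166; -0.2166 0.6446]  S=[0.5427]  K=[0.7860; -0.1022]  nu=[-7.5267]  x^+=[-2.0854, 1.2731]  P^+=[0.1454 -0.1730; -0.1730 0.6389]
step 3: x^-=[-2.5694, 0.9695]  P^-=[0.5216 -0.3233; -0.3233 0.7941]  S=[0.5395]  K=[0.8169; -0.2313]  nu=[4.7470]  x^+=[1.3083, -0.1283]  P^+=[0.1615 -0.2214; -0.2214 0.7652]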